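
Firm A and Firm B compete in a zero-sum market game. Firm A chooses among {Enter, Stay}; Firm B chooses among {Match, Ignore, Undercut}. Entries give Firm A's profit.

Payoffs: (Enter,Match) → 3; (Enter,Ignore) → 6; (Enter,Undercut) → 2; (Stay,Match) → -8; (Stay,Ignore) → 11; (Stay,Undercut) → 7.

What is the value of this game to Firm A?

Row minima: Enter → 2, Stay → -8; maximin = 2.
Column maxima: Match → 3, Ignore → 11, Undercut → 7; minimax = 3.
2 ≠ 3, so there is no saddle point; optimal play is mixed.
Ignore is strictly dominated by Match (it gives Firm A strictly more in every row), so Firm B never plays it.
On the remaining 2×2 (Enter, Stay vs Match, Undercut):
Let Firm A play Enter with probability p. Expected payoff against Match: 3p + (-8)(1−p) = 11p − 8; against Undercut: 2p + 7(1−p) = −5p + 7.
Setting these equal: 11p − 8 = −5p + 7 ⇒ 16p = 15 ⇒ p = 15/16, and the value is (11)·(15/16) − 8 = 37/16.
For Firm B: with q = P(Match), equating Enter's and Stay's payoffs gives q + 2 = −15q + 7 ⇒ q = 5/16.

37/16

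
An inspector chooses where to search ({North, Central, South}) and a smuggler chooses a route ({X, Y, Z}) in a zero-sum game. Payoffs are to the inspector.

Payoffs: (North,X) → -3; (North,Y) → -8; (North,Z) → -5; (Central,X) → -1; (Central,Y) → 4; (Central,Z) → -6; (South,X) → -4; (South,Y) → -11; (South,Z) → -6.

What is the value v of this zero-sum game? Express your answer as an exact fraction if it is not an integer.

Row minima: North → -8, Central → -6, South → -11; maximin = -6.
Column maxima: X → -1, Y → 4, Z → -5; minimax = -5.
-6 ≠ -5, so there is no saddle point; optimal play is mixed.
South is strictly dominated by North, so the inspector never plays it.
X is strictly dominated by Z (it gives the inspector strictly more in every row), so the smuggler never plays it.
On the remaining 2×2 (North, Central vs Y, Z):
Let the inspector play North with probability p. Expected payoff against Y: (-8)p + 4(1−p) = −12p + 4; against Z: (-5)p + (-6)(1−p) = p − 6.
Setting these equal: −12p + 4 = p − 6 ⇒ −13p = -10 ⇒ p = 10/13, and the value is (-12)·(10/13) + 4 = -68/13.
For the smuggler: with q = P(Y), equating North's and Central's payoffs gives −3q − 5 = 10q − 6 ⇒ q = 1/13.

-68/13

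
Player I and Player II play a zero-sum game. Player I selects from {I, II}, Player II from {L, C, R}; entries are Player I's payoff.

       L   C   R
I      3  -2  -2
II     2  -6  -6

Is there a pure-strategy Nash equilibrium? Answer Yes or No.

Yes

Row minima: I → -2, II → -6; maximin = -2.
Column maxima: L → 3, C → -2, R → -2; minimax = -2.
maximin = minimax = -2, so a saddle point exists.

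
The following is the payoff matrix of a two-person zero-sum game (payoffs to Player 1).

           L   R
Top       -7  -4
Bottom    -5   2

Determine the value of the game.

-5

Row minima: Top → -7, Bottom → -5; maximin = -5.
Column maxima: L → -5, R → 2; minimax = -5.
Since maximin = minimax = -5, there is a saddle point and the value is -5.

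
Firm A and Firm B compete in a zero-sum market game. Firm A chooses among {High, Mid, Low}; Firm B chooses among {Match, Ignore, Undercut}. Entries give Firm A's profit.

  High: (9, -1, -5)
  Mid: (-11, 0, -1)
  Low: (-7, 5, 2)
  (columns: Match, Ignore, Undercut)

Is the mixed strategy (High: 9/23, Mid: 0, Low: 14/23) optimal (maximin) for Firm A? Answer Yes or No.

Against Match this mix gives (9/23)·9 + (14/23)·(-7) = -17/23.
Against Ignore this mix gives (9/23)·(-1) + (14/23)·5 = 61/23.
Against Undercut this mix gives (9/23)·(-5) + (14/23)·2 = -17/23.
All of Firm B's active replies (Match, Undercut) yield -17/23, and no column does worse for Firm A. The mix makes Firm B indifferent and guarantees -17/23, so it is optimal.

Yes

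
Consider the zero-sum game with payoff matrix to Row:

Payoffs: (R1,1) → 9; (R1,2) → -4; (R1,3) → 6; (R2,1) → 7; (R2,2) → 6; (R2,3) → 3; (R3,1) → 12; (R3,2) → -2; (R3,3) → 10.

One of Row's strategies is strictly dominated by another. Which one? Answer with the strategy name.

R1

R3 gives a strictly higher payoff than R1 against every column: 12 > 9, -2 > -4, 10 > 6.
So R1 is strictly dominated and Row never plays it.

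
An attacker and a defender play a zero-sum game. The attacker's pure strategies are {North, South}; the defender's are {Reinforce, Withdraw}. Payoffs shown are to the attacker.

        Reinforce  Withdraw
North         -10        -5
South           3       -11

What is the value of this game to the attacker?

-125/19

Row minima: North → -10, South → -11; maximin = -10.
Column maxima: Reinforce → 3, Withdraw → -5; minimax = -5.
-10 ≠ -5, so there is no saddle point; optimal play is mixed.
Let the attacker play North with probability p. Expected payoff against Reinforce: (-10)p + 3(1−p) = −13p + 3; against Withdraw: (-5)p + (-11)(1−p) = 6p − 11.
Setting these equal: −13p + 3 = 6p − 11 ⇒ −19p = -14 ⇒ p = 14/19, and the value is (-13)·(14/19) + 3 = -125/19.
For the defender: with q = P(Reinforce), equating North's and South's payoffs gives −5q − 5 = 14q − 11 ⇒ q = 6/19.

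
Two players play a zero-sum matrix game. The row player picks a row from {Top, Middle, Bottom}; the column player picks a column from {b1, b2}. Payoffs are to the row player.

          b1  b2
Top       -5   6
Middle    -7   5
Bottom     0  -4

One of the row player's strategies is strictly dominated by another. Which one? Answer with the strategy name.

Middle

Top gives a strictly higher payoff than Middle against every column: -5 > -7, 6 > 5.
So Middle is strictly dominated and the row player never plays it.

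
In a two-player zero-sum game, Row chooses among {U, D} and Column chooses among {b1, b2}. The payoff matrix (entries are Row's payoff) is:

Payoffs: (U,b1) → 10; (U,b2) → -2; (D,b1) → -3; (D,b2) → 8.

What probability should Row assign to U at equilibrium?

11/23

Row minima: U → -2, D → -3; maximin = -2.
Column maxima: b1 → 10, b2 → 8; minimax = 8.
-2 ≠ 8, so there is no saddle point; optimal play is mixed.
Let Row play U with probability p. Expected payoff against b1: 10p + (-3)(1−p) = 13p − 3; against b2: (-2)p + 8(1−p) = −10p + 8.
Setting these equal: 13p − 3 = −10p + 8 ⇒ 23p = 11 ⇒ p = 11/23, and the value is (13)·(11/23) − 3 = 74/23.
For Column: with q = P(b1), equating U's and D's payoffs gives 12q − 2 = −11q + 8 ⇒ q = 10/23.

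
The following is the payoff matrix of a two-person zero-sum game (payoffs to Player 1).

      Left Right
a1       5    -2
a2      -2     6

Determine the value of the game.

Row minima: a1 → -2, a2 → -2; maximin = -2.
Column maxima: Left → 5, Right → 6; minimax = 5.
-2 ≠ 5, so there is no saddle point; optimal play is mixed.
Let Player 1 play a1 with probability p. Expected payoff against Left: 5p + (-2)(1−p) = 7p − 2; against Right: (-2)p + 6(1−p) = −8p + 6.
Setting these equal: 7p − 2 = −8p + 6 ⇒ 15p = 8 ⇒ p = 8/15, and the value is (7)·(8/15) − 2 = 26/15.
For Player 2: with q = P(Left), equating a1's and a2's payoffs gives 7q − 2 = −8q + 6 ⇒ q = 8/15.

26/15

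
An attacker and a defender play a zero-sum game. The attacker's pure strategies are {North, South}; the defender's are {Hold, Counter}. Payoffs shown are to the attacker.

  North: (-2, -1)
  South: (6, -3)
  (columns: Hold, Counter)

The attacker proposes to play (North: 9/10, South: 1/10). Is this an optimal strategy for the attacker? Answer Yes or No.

Against Hold this mix gives (9/10)·(-2) + (1/10)·6 = -6/5.
Against Counter this mix gives (9/10)·(-1) + (1/10)·(-3) = -6/5.
All of the defender's active replies (Hold, Counter) yield -6/5, and no column does worse for the attacker. The mix makes the defender indifferent and guarantees -6/5, so it is optimal.

Yes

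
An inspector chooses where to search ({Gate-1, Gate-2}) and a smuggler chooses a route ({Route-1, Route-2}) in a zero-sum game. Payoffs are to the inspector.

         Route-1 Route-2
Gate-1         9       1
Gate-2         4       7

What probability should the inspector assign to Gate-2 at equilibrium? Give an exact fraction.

8/11

Row minima: Gate-1 → 1, Gate-2 → 4; maximin = 4.
Column maxima: Route-1 → 9, Route-2 → 7; minimax = 7.
4 ≠ 7, so there is no saddle point; optimal play is mixed.
Let the inspector play Gate-1 with probability p. Expected payoff against Route-1: 9p + 4(1−p) = 5p + 4; against Route-2: 1p + 7(1−p) = −6p + 7.
Setting these equal: 5p + 4 = −6p + 7 ⇒ 11p = 3 ⇒ p = 3/11, and the value is (5)·(3/11) + 4 = 59/11.
For the smuggler: with q = P(Route-1), equating Gate-1's and Gate-2's payoffs gives 8q + 1 = −3q + 7 ⇒ q = 6/11.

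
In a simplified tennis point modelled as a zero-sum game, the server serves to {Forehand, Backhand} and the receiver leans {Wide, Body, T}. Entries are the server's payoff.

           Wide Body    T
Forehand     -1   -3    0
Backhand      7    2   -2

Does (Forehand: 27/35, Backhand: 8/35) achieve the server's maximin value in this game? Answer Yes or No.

No

Against Wide this mix gives (27/35)·(-1) + (8/35)·7 = 29/35.
Against Body this mix gives (27/35)·(-3) + (8/35)·2 = -13/7.
Against T this mix gives (27/35)·0 + (8/35)·(-2) = -16/35.
The receiver will play Body, holding the server to -13/7. Shifting weight toward the row that does better against Body would raise this floor (the equalizing mix achieves -6/7 against both Body and T), so the proposed strategy is not optimal.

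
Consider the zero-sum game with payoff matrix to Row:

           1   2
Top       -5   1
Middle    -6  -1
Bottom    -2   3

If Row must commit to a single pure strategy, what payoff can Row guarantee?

Row minima: Top → -5, Middle → -6, Bottom → -2.
The best of these is -2.

-2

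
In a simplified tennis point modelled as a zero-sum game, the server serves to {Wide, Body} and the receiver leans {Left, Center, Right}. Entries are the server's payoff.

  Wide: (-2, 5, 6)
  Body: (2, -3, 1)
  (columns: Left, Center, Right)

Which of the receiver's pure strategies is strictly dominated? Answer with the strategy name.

Center holds the server's payoff strictly below Right in every row: 5 < 6, -3 < 1.
So Right is strictly dominated for the receiver.

Right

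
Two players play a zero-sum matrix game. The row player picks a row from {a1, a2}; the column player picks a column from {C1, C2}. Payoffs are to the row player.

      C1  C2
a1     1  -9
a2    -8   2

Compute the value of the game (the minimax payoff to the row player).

Row minima: a1 → -9, a2 → -8; maximin = -8.
Column maxima: C1 → 1, C2 → 2; minimax = 1.
-8 ≠ 1, so there is no saddle point; optimal play is mixed.
Let the row player play a1 with probability p. Expected payoff against C1: 1p + (-8)(1−p) = 9p − 8; against C2: (-9)p + 2(1−p) = −11p + 2.
Setting these equal: 9p − 8 = −11p + 2 ⇒ 20p = 10 ⇒ p = 1/2, and the value is (9)·(1/2) − 8 = -7/2.
For the column player: with q = P(C1), equating a1's and a2's payoffs gives 10q − 9 = −10q + 2 ⇒ q = 11/20.

-7/2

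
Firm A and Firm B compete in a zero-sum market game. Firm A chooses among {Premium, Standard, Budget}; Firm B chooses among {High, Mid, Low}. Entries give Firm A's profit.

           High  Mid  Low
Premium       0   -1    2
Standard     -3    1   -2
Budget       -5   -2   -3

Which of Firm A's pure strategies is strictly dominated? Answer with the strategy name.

Premium gives a strictly higher payoff than Budget against every column: 0 > -5, -1 > -2, 2 > -3.
So Budget is strictly dominated and Firm A never plays it.

Budget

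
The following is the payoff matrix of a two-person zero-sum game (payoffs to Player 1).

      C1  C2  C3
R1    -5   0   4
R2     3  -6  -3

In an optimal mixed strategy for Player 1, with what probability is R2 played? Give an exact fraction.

5/14

Row minima: R1 → -5, R2 → -6; maximin = -5.
Column maxima: C1 → 3, C2 → 0, C3 → 4; minimax = 0.
-5 ≠ 0, so there is no saddle point; optimal play is mixed.
C3 is strictly dominated by C2 (it gives Player 1 strictly more in every row), so Player 2 never plays it.
On the remaining 2×2 (R1, R2 vs C1, C2):
Let Player 1 play R1 with probability p. Expected payoff against C1: (-5)p + 3(1−p) = −8p + 3; against C2: 0p + (-6)(1−p) = 6p − 6.
Setting these equal: −8p + 3 = 6p − 6 ⇒ −14p = -9 ⇒ p = 9/14, and the value is (-8)·(9/14) + 3 = -15/7.
For Player 2: with q = P(C1), equating R1's and R2's payoffs gives −5q = 9q − 6 ⇒ q = 3/7.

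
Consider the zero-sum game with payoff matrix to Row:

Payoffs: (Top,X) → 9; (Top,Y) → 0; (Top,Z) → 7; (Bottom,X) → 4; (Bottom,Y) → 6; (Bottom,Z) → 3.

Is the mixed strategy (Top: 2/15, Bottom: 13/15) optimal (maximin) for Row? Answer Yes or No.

Against X this mix gives (2/15)·9 + (13/15)·4 = 14/3.
Against Y this mix gives (2/15)·0 + (13/15)·6 = 26/5.
Against Z this mix gives (2/15)·7 + (13/15)·3 = 53/15.
Column will play Z, holding Row to 53/15. Shifting weight toward the row that does better against Z would raise this floor (the equalizing mix achieves 21/5 against both Z and Y), so the proposed strategy is not optimal.

No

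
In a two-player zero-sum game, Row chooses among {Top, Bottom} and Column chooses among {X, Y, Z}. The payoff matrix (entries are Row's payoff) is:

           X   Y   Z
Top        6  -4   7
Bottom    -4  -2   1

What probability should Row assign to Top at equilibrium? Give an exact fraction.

Row minima: Top → -4, Bottom → -4; maximin = -4.
Column maxima: X → 6, Y → -2, Z → 7; minimax = -2.
-4 ≠ -2, so there is no saddle point; optimal play is mixed.
Z is strictly dominated by X (it gives Row strictly more in every row), so Column never plays it.
On the remaining 2×2 (Top, Bottom vs X, Y):
Let Row play Top with probability p. Expected payoff against X: 6p + (-4)(1−p) = 10p − 4; against Y: (-4)p + (-2)(1−p) = −2p − 2.
Setting these equal: 10p − 4 = −2p − 2 ⇒ 12p = 2 ⇒ p = 1/6, and the value is (10)·(1/6) − 4 = -7/3.
For Column: with q = P(X), equating Top's and Bottom's payoffs gives 10q − 4 = −2q − 2 ⇒ q = 1/6.

1/6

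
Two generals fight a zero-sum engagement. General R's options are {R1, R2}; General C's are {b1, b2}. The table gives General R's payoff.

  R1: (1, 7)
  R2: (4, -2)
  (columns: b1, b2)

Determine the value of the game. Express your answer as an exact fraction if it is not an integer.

5/2

Row minima: R1 → 1, R2 → -2; maximin = 1.
Column maxima: b1 → 4, b2 → 7; minimax = 4.
1 ≠ 4, so there is no saddle point; optimal play is mixed.
Let General R play R1 with probability p. Expected payoff against b1: 1p + 4(1−p) = −3p + 4; against b2: 7p + (-2)(1−p) = 9p − 2.
Setting these equal: −3p + 4 = 9p − 2 ⇒ −12p = -6 ⇒ p = 1/2, and the value is (-3)·(1/2) + 4 = 5/2.
For General C: with q = P(b1), equating R1's and R2's payoffs gives −6q + 7 = 6q − 2 ⇒ q = 3/4.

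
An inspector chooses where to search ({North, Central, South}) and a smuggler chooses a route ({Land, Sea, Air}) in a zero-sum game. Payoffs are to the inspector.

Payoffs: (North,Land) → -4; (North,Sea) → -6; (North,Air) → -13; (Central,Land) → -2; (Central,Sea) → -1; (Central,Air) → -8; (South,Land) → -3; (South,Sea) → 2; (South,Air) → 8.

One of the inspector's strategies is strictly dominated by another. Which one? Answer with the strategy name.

North

Central gives a strictly higher payoff than North against every column: -2 > -4, -1 > -6, -8 > -13.
So North is strictly dominated and the inspector never plays it.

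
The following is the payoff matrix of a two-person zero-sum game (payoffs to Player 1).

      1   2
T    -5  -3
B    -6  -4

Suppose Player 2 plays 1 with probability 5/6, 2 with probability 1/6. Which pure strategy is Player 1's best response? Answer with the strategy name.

Expected payoff of T: (5/6)·(-5) + (1/6)·(-3) = -14/3.
Expected payoff of B: (5/6)·(-6) + (1/6)·(-4) = -17/3.
The largest is -14/3, so Player 1's best response is T.

T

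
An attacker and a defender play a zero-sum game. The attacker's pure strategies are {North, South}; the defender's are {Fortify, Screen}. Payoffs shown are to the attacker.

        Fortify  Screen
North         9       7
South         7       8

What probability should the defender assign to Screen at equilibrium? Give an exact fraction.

2/3

Row minima: North → 7, South → 7; maximin = 7.
Column maxima: Fortify → 9, Screen → 8; minimax = 8.
7 ≠ 8, so there is no saddle point; optimal play is mixed.
Let the attacker play North with probability p. Expected payoff against Fortify: 9p + 7(1−p) = 2p + 7; against Screen: 7p + 8(1−p) = −p + 8.
Setting these equal: 2p + 7 = −p + 8 ⇒ 3p = 1 ⇒ p = 1/3, and the value is (2)·(1/3) + 7 = 23/3.
For the defender: with q = P(Fortify), equating North's and South's payoffs gives 2q + 7 = −q + 8 ⇒ q = 1/3.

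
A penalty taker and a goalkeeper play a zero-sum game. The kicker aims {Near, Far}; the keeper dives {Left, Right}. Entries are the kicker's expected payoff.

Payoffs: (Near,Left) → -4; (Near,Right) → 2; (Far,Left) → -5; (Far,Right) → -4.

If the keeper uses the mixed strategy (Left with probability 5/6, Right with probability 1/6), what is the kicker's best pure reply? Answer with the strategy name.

Expected payoff of Near: (5/6)·(-4) + (1/6)·2 = -3.
Expected payoff of Far: (5/6)·(-5) + (1/6)·(-4) = -29/6.
The largest is -3, so the kicker's best response is Near.

Near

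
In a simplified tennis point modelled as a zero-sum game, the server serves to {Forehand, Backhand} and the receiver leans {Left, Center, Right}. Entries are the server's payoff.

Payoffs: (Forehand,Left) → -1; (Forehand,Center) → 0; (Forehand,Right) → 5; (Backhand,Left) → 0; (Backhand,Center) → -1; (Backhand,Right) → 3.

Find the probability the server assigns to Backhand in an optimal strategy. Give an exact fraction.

1/2

Row minima: Forehand → -1, Backhand → -1; maximin = -1.
Column maxima: Left → 0, Center → 0, Right → 5; minimax = 0.
-1 ≠ 0, so there is no saddle point; optimal play is mixed.
Right is strictly dominated by Left (it gives the server strictly more in every row), so the receiver never plays it.
On the remaining 2×2 (Forehand, Backhand vs Left, Center):
Let the server play Forehand with probability p. Expected payoff against Left: (-1)p + 0(1−p) = −p; against Center: 0p + (-1)(1−p) = p − 1.
Setting these equal: −p = p − 1 ⇒ −2p = -1 ⇒ p = 1/2, and the value is (-1)·(1/2) = -1/2.
For the receiver: with q = P(Left), equating Forehand's and Backhand's payoffs gives −q = q − 1 ⇒ q = 1/2.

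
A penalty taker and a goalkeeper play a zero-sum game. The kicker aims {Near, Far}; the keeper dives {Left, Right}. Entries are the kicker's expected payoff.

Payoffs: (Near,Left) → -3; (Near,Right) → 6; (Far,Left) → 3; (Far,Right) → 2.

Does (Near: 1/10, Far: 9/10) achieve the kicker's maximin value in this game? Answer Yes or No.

Against Left this mix gives (1/10)·(-3) + (9/10)·3 = 12/5.
Against Right this mix gives (1/10)·6 + (9/10)·2 = 12/5.
All of the keeper's active replies (Left, Right) yield 12/5, and no column does worse for the kicker. The mix makes the keeper indifferent and guarantees 12/5, so it is optimal.

Yes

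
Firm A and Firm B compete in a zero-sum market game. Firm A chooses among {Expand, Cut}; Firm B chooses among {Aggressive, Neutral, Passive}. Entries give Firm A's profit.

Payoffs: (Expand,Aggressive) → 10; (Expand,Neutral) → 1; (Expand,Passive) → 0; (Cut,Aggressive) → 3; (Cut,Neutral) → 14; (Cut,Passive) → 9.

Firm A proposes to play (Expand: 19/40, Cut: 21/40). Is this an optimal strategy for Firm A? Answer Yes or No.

No

Against Aggressive this mix gives (19/40)·10 + (21/40)·3 = 253/40.
Against Neutral this mix gives (19/40)·1 + (21/40)·14 = 313/40.
Against Passive this mix gives (19/40)·0 + (21/40)·9 = 189/40.
Firm B will play Passive, holding Firm A to 189/40. Shifting weight toward the row that does better against Passive would raise this floor (the equalizing mix achieves 45/8 against both Passive and Aggressive), so the proposed strategy is not optimal.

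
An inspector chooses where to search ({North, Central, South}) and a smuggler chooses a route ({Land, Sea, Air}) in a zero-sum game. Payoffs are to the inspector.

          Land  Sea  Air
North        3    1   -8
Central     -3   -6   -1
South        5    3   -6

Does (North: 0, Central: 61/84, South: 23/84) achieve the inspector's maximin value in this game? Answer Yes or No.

No

Against Land this mix gives (61/84)·(-3) + (23/84)·5 = -17/21.
Against Sea this mix gives (61/84)·(-6) + (23/84)·3 = -99/28.
Against Air this mix gives (61/84)·(-1) + (23/84)·(-6) = -199/84.
The smuggler will play Sea, holding the inspector to -99/28. Shifting weight toward the row that does better against Sea would raise this floor (the equalizing mix achieves -39/14 against both Sea and Air), so the proposed strategy is not optimal.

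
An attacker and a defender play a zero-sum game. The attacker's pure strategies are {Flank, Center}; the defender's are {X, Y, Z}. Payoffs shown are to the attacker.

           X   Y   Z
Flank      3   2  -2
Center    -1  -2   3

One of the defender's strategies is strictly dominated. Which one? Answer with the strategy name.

X

Y holds the attacker's payoff strictly below X in every row: 2 < 3, -2 < -1.
So X is strictly dominated for the defender.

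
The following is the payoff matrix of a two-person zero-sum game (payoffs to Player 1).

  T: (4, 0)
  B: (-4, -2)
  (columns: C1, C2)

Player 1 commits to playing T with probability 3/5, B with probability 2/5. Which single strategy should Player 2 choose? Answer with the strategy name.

If Player 2 plays C1, Player 1's expected payoff is (3/5)·4 + (2/5)·(-4) = 4/5.
If Player 2 plays C2, Player 1's expected payoff is (3/5)·0 + (2/5)·(-2) = -4/5.
Player 2 minimizes Player 1's payoff; the smallest is -4/5, so the best response is C2.

C2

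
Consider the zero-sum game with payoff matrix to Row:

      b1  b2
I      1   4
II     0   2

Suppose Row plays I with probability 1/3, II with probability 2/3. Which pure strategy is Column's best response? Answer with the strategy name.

If Column plays b1, Row's expected payoff is (1/3)·1 + (2/3)·0 = 1/3.
If Column plays b2, Row's expected payoff is (1/3)·4 + (2/3)·2 = 8/3.
Column minimizes Row's payoff; the smallest is 1/3, so the best response is b1.

b1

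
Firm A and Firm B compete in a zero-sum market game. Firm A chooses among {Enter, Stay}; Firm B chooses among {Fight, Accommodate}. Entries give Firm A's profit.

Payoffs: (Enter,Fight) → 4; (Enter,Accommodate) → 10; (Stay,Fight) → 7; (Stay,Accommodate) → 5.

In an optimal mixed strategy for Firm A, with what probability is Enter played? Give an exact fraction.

1/4

Row minima: Enter → 4, Stay → 5; maximin = 5.
Column maxima: Fight → 7, Accommodate → 10; minimax = 7.
5 ≠ 7, so there is no saddle point; optimal play is mixed.
Let Firm A play Enter with probability p. Expected payoff against Fight: 4p + 7(1−p) = −3p + 7; against Accommodate: 10p + 5(1−p) = 5p + 5.
Setting these equal: −3p + 7 = 5p + 5 ⇒ −8p = -2 ⇒ p = 1/4, and the value is (-3)·(1/4) + 7 = 25/4.
For Firm B: with q = P(Fight), equating Enter's and Stay's payoffs gives −6q + 10 = 2q + 5 ⇒ q = 5/8.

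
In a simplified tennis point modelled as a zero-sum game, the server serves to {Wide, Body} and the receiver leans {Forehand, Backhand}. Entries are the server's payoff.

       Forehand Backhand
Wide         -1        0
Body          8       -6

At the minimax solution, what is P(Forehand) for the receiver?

2/5

Row minima: Wide → -1, Body → -6; maximin = -1.
Column maxima: Forehand → 8, Backhand → 0; minimax = 0.
-1 ≠ 0, so there is no saddle point; optimal play is mixed.
Let the server play Wide with probability p. Expected payoff against Forehand: (-1)p + 8(1−p) = −9p + 8; against Backhand: 0p + (-6)(1−p) = 6p − 6.
Setting these equal: −9p + 8 = 6p − 6 ⇒ −15p = -14 ⇒ p = 14/15, and the value is (-9)·(14/15) + 8 = -2/5.
For the receiver: with q = P(Forehand), equating Wide's and Body's payoffs gives −q = 14q − 6 ⇒ q = 2/5.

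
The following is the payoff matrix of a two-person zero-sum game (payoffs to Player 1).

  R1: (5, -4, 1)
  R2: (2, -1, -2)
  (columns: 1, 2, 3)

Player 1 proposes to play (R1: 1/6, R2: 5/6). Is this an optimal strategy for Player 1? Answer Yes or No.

Against 1 this mix gives (1/6)·5 + (5/6)·2 = 5/2.
Against 2 this mix gives (1/6)·(-4) + (5/6)·(-1) = -3/2.
Against 3 this mix gives (1/6)·1 + (5/6)·(-2) = -3/2.
All of Player 2's active replies (2, 3) yield -3/2, and no column does worse for Player 1. The mix makes Player 2 indifferent and guarantees -3/2, so it is optimal.

Yes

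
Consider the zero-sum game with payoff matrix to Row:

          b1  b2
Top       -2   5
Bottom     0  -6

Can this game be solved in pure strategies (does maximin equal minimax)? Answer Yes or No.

No

Row minima: Top → -2, Bottom → -6; maximin = -2.
Column maxima: b1 → 0, b2 → 5; minimax = 0.
-2 ≠ 0, so no pure-strategy equilibrium exists.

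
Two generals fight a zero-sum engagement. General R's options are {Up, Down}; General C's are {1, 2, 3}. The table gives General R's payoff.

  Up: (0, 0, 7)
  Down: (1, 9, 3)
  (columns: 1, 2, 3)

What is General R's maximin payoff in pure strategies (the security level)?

1

Row minima: Up → 0, Down → 1.
The best of these is 1.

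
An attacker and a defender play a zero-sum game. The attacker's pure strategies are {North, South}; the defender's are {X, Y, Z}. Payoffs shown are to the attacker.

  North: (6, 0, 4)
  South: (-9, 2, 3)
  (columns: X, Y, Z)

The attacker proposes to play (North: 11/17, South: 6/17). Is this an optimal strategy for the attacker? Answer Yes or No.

Yes

Against X this mix gives (11/17)·6 + (6/17)·(-9) = 12/17.
Against Y this mix gives (11/17)·0 + (6/17)·2 = 12/17.
Against Z this mix gives (11/17)·4 + (6/17)·3 = 62/17.
All of the defender's active replies (X, Y) yield 12/17, and no column does worse for the attacker. The mix makes the defender indifferent and guarantees 12/17, so it is optimal.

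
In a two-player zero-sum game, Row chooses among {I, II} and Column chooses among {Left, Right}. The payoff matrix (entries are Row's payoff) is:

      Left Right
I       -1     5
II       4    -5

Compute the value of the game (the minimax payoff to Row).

Row minima: I → -1, II → -5; maximin = -1.
Column maxima: Left → 4, Right → 5; minimax = 4.
-1 ≠ 4, so there is no saddle point; optimal play is mixed.
Let Row play I with probability p. Expected payoff against Left: (-1)p + 4(1−p) = −5p + 4; against Right: 5p + (-5)(1−p) = 10p − 5.
Setting these equal: −5p + 4 = 10p − 5 ⇒ −15p = -9 ⇒ p = 3/5, and the value is (-5)·(3/5) + 4 = 1.
For Column: with q = P(Left), equating I's and II's payoffs gives −6q + 5 = 9q − 5 ⇒ q = 2/3.

1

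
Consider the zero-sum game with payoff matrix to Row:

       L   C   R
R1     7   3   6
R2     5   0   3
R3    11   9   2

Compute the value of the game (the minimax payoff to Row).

24/5

Row minima: R1 → 3, R2 → 0, R3 → 2; maximin = 3.
Column maxima: L → 11, C → 9, R → 6; minimax = 6.
3 ≠ 6, so there is no saddle point; optimal play is mixed.
R2 is strictly dominated by R1, so Row never plays it.
L is strictly dominated by C (it gives Row strictly more in every row), so Column never plays it.
On the remaining 2×2 (R1, R3 vs C, R):
Let Row play R1 with probability p. Expected payoff against C: 3p + 9(1−p) = −6p + 9; against R: 6p + 2(1−p) = 4p + 2.
Setting these equal: −6p + 9 = 4p + 2 ⇒ −10p = -7 ⇒ p = 7/10, and the value is (-6)·(7/10) + 9 = 24/5.
For Column: with q = P(C), equating R1's and R3's payoffs gives −3q + 6 = 7q + 2 ⇒ q = 2/5.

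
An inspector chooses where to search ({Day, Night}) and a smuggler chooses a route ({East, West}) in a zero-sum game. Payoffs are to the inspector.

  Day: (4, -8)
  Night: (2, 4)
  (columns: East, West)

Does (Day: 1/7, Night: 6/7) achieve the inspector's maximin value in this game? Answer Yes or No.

Against East this mix gives (1/7)·4 + (6/7)·2 = 16/7.
Against West this mix gives (1/7)·(-8) + (6/7)·4 = 16/7.
All of the smuggler's active replies (East, West) yield 16/7, and no column does worse for the inspector. The mix makes the smuggler indifferent and guarantees 16/7, so it is optimal.

Yes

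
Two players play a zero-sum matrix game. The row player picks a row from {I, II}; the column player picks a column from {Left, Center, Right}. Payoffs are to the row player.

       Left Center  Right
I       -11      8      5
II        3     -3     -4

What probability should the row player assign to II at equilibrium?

16/23

Row minima: I → -11, II → -4; maximin = -4.
Column maxima: Left → 3, Center → 8, Right → 5; minimax = 3.
-4 ≠ 3, so there is no saddle point; optimal play is mixed.
Center is strictly dominated by Right (it gives the row player strictly more in every row), so the column player never plays it.
On the remaining 2×2 (I, II vs Left, Right):
Let the row player play I with probability p. Expected payoff against Left: (-11)p + 3(1−p) = −14p + 3; against Right: 5p + (-4)(1−p) = 9p − 4.
Setting these equal: −14p + 3 = 9p − 4 ⇒ −23p = -7 ⇒ p = 7/23, and the value is (-14)·(7/23) + 3 = -29/23.
For the column player: with q = P(Left), equating I's and II's payoffs gives −16q + 5 = 7q − 4 ⇒ q = 9/23.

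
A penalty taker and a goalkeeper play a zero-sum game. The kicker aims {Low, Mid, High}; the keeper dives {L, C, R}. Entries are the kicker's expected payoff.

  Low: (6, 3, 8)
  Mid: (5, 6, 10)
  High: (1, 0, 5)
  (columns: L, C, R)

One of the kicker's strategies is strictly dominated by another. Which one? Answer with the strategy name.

High

Low gives a strictly higher payoff than High against every column: 6 > 1, 3 > 0, 8 > 5.
So High is strictly dominated and the kicker never plays it.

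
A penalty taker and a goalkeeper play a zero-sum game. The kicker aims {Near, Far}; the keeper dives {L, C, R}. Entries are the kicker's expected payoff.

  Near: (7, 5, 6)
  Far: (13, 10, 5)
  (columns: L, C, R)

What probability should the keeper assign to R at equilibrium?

Row minima: Near → 5, Far → 5; maximin = 5.
Column maxima: L → 13, C → 10, R → 6; minimax = 6.
5 ≠ 6, so there is no saddle point; optimal play is mixed.
L is strictly dominated by C (it gives the kicker strictly more in every row), so the keeper never plays it.
On the remaining 2×2 (Near, Far vs C, R):
Let the kicker play Near with probability p. Expected payoff against C: 5p + 10(1−p) = −5p + 10; against R: 6p + 5(1−p) = p + 5.
Setting these equal: −5p + 10 = p + 5 ⇒ −6p = -5 ⇒ p = 5/6, and the value is (-5)·(5/6) + 10 = 35/6.
For the keeper: with q = P(C), equating Near's and Far's payoffs gives −q + 6 = 5q + 5 ⇒ q = 1/6.

5/6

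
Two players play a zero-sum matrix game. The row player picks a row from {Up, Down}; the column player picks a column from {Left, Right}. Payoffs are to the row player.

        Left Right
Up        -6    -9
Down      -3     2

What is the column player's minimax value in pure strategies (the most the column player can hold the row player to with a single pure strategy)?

-3

Column maxima: Left → -3, Right → 2.
The smallest of these is -3.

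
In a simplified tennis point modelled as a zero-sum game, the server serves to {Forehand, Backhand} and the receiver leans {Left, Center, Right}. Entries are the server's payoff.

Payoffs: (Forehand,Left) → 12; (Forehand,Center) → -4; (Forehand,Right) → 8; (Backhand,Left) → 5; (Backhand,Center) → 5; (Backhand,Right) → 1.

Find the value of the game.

Row minima: Forehand → -4, Backhand → 1; maximin = 1.
Column maxima: Left → 12, Center → 5, Right → 8; minimax = 5.
1 ≠ 5, so there is no saddle point; optimal play is mixed.
Left is strictly dominated by Right (it gives the server strictly more in every row), so the receiver never plays it.
On the remaining 2×2 (Forehand, Backhand vs Center, Right):
Let the server play Forehand with probability p. Expected payoff against Center: (-4)p + 5(1−p) = −9p + 5; against Right: 8p + 1(1−p) = 7p + 1.
Setting these equal: −9p + 5 = 7p + 1 ⇒ −16p = -4 ⇒ p = 1/4, and the value is (-9)·(1/4) + 5 = 11/4.
For the receiver: with q = P(Center), equating Forehand's and Backhand's payoffs gives −12q + 8 = 4q + 1 ⇒ q = 7/16.

11/4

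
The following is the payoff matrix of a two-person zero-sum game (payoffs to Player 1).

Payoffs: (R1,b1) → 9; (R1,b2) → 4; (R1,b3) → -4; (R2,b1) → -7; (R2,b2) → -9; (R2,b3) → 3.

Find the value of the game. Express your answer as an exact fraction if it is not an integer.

-6/5

Row minima: R1 → -4, R2 → -9; maximin = -4.
Column maxima: b1 → 9, b2 → 4, b3 → 3; minimax = 3.
-4 ≠ 3, so there is no saddle point; optimal play is mixed.
b1 is strictly dominated by b2 (it gives Player 1 strictly more in every row), so Player 2 never plays it.
On the remaining 2×2 (R1, R2 vs b2, b3):
Let Player 1 play R1 with probability p. Expected payoff against b2: 4p + (-9)(1−p) = 13p − 9; against b3: (-4)p + 3(1−p) = −7p + 3.
Setting these equal: 13p − 9 = −7p + 3 ⇒ 20p = 12 ⇒ p = 3/5, and the value is (13)·(3/5) − 9 = -6/5.
For Player 2: with q = P(b2), equating R1's and R2's payoffs gives 8q − 4 = −12q + 3 ⇒ q = 7/20.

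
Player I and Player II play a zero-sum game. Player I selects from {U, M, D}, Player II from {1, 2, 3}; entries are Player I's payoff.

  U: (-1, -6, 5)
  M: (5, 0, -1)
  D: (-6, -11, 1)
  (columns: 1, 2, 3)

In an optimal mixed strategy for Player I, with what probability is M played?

11/12

Row minima: U → -6, M → -1, D → -11; maximin = -1.
Column maxima: 1 → 5, 2 → 0, 3 → 5; minimax = 0.
-1 ≠ 0, so there is no saddle point; optimal play is mixed.
D is strictly dominated by U, so Player I never plays it.
1 is strictly dominated by 2 (it gives Player I strictly more in every row), so Player II never plays it.
On the remaining 2×2 (U, M vs 2, 3):
Let Player I play U with probability p. Expected payoff against 2: (-6)p + 0(1−p) = −6p; against 3: 5p + (-1)(1−p) = 6p − 1.
Setting these equal: −6p = 6p − 1 ⇒ −12p = -1 ⇒ p = 1/12, and the value is (-6)·(1/12) = -1/2.
For Player II: with q = P(2), equating U's and M's payoffs gives −11q + 5 = q − 1 ⇒ q = 1/2.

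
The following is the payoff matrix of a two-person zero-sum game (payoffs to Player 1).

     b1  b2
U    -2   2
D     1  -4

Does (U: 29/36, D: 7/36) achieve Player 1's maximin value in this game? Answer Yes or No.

No

Against b1 this mix gives (29/36)·(-2) + (7/36)·1 = -17/12.
Against b2 this mix gives (29/36)·2 + (7/36)·(-4) = 5/6.
Player 2 will play b1, holding Player 1 to -17/12. Shifting weight toward the row that does better against b1 would raise this floor (the equalizing mix achieves -2/3 against both b1 and b2), so the proposed strategy is not optimal.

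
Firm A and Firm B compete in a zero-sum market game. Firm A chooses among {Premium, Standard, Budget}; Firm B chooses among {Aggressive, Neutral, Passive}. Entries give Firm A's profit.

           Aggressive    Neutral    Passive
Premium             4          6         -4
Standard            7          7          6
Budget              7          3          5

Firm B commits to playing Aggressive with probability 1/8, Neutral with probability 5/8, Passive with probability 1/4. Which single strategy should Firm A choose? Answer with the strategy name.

Standard

Expected payoff of Premium: (1/8)·4 + (5/8)·6 + (1/4)·(-4) = 13/4.
Expected payoff of Standard: (1/8)·7 + (5/8)·7 + (1/4)·6 = 27/4.
Expected payoff of Budget: (1/8)·7 + (5/8)·3 + (1/4)·5 = 4.
The largest is 27/4, so Firm A's best response is Standard.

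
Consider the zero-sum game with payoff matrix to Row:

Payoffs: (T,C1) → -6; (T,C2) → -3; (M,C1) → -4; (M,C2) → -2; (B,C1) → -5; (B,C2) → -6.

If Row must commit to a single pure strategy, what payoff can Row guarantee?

Row minima: T → -6, M → -4, B → -6.
The best of these is -4.

-4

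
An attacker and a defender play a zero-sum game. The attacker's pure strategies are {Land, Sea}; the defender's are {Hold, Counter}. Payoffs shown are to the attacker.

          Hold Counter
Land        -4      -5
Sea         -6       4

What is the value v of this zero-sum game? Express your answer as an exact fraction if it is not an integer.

-46/11

Row minima: Land → -5, Sea → -6; maximin = -5.
Column maxima: Hold → -4, Counter → 4; minimax = -4.
-5 ≠ -4, so there is no saddle point; optimal play is mixed.
Let the attacker play Land with probability p. Expected payoff against Hold: (-4)p + (-6)(1−p) = 2p − 6; against Counter: (-5)p + 4(1−p) = −9p + 4.
Setting these equal: 2p − 6 = −9p + 4 ⇒ 11p = 10 ⇒ p = 10/11, and the value is (2)·(10/11) − 6 = -46/11.
For the defender: with q = P(Hold), equating Land's and Sea's payoffs gives q − 5 = −10q + 4 ⇒ q = 9/11.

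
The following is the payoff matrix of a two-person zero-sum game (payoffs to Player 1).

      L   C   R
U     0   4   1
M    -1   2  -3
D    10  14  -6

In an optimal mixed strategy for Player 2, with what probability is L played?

Row minima: U → 0, M → -3, D → -6; maximin = 0.
Column maxima: L → 10, C → 14, R → 1; minimax = 1.
0 ≠ 1, so there is no saddle point; optimal play is mixed.
M is strictly dominated by U, so Player 1 never plays it.
C is strictly dominated by L (it gives Player 1 strictly more in every row), so Player 2 never plays it.
On the remaining 2×2 (U, D vs L, R):
Let Player 1 play U with probability p. Expected payoff against L: 0p + 10(1−p) = −10p + 10; against R: 1p + (-6)(1−p) = 7p − 6.
Setting these equal: −10p + 10 = 7p − 6 ⇒ −17p = -16 ⇒ p = 16/17, and the value is (-10)·(16/17) + 10 = 10/17.
For Player 2: with q = P(L), equating U's and D's payoffs gives −q + 1 = 16q − 6 ⇒ q = 7/17.

7/17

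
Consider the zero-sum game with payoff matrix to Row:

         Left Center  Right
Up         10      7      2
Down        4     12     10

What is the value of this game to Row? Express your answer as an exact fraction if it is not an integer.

46/7

Row minima: Up → 2, Down → 4; maximin = 4.
Column maxima: Left → 10, Center → 12, Right → 10; minimax = 10.
4 ≠ 10, so there is no saddle point; optimal play is mixed.
Center is strictly dominated by Right (it gives Row strictly more in every row), so Column never plays it.
On the remaining 2×2 (Up, Down vs Left, Right):
Let Row play Up with probability p. Expected payoff against Left: 10p + 4(1−p) = 6p + 4; against Right: 2p + 10(1−p) = −8p + 10.
Setting these equal: 6p + 4 = −8p + 10 ⇒ 14p = 6 ⇒ p = 3/7, and the value is (6)·(3/7) + 4 = 46/7.
For Column: with q = P(Left), equating Up's and Down's payoffs gives 8q + 2 = −6q + 10 ⇒ q = 4/7.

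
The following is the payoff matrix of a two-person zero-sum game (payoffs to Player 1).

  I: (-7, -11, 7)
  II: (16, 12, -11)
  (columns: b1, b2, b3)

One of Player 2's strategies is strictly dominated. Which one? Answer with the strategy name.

b2 holds Player 1's payoff strictly below b1 in every row: -11 < -7, 12 < 16.
So b1 is strictly dominated for Player 2.

b1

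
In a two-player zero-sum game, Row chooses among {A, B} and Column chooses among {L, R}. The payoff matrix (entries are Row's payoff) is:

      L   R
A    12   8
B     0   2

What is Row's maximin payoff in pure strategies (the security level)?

8

Row minima: A → 8, B → 0.
The best of these is 8.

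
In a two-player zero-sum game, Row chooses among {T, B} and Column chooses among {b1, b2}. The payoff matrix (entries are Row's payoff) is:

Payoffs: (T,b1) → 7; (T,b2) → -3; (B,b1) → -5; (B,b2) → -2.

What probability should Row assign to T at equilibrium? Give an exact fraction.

Row minima: T → -3, B → -5; maximin = -3.
Column maxima: b1 → 7, b2 → -2; minimax = -2.
-3 ≠ -2, so there is no saddle point; optimal play is mixed.
Let Row play T with probability p. Expected payoff against b1: 7p + (-5)(1−p) = 12p − 5; against b2: (-3)p + (-2)(1−p) = −p − 2.
Setting these equal: 12p − 5 = −p − 2 ⇒ 13p = 3 ⇒ p = 3/13, and the value is (12)·(3/13) − 5 = -29/13.
For Column: with q = P(b1), equating T's and B's payoffs gives 10q − 3 = −3q − 2 ⇒ q = 1/13.

3/13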